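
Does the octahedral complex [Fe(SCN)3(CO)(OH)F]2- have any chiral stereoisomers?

yes

In an octahedral complex each vertex has one trans partner and four cis neighbours.
There are 4 geometric isomers: SCN mer (3 arrangements); SCN fac (chiral).
One of these lacks any improper symmetry element and so occurs as an enantiomeric pair, giving 4 + 1 = 5 stereoisomers in total.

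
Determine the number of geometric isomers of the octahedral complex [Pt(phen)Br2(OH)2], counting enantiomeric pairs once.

An octahedron has six vertices in three trans pairs; every non-trans pair is cis.
Each phen is bidentate and must span two cis positions.
Working through the distinct placements yields 3 geometric isomers: Br trans, OH cis; Br cis, OH cis (chiral); Br cis, OH trans.

3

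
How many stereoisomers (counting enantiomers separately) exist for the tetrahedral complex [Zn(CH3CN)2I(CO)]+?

In a tetrahedral complex all four positions are equivalent and every pair of ligands is adjacent — there is no cis/trans distinction.
Only one geometric arrangement is possible.

1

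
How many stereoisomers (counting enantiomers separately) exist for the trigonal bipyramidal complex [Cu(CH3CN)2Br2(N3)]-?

A trigonal bipyramid has two axial and three equatorial sites, which are chemically inequivalent.
Systematic enumeration (placing each ligand type in turn and discarding arrangements equivalent by rotation or reflection) gives 5 geometric isomers.
One of these lacks any improper symmetry element and so occurs as an enantiomeric pair, giving 5 + 1 = 6 stereoisomers in total.

6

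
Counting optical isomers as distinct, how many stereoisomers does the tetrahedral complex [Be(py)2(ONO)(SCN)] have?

1

All four vertices of a tetrahedron are equivalent and mutually adjacent, so cis/trans isomerism cannot arise.
Only one geometric arrangement is possible.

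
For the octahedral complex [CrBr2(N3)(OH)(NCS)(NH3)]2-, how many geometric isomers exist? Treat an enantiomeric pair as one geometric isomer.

9

Systematic enumeration (placing each ligand type in turn and discarding arrangements equivalent by rotation or reflection) gives 9 geometric isomers.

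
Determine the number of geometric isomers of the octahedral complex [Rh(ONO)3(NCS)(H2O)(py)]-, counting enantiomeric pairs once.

4

There are 4 geometric isomers: ONO mer (3 arrangements); ONO fac (chiral).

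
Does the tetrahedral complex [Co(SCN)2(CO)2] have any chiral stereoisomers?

no

In a tetrahedral complex all four positions are equivalent and every pair of ligands is adjacent — there is no cis/trans distinction.
Only one geometric arrangement is possible.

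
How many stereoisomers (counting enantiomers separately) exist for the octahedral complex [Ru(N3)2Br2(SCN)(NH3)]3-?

8

The six octahedral sites form three mutually perpendicular trans pairs.
Systematic placement gives 6 geometric isomers: N3 trans, Br trans; N3 cis, Br trans; N3 cis, Br cis (3 arrangements, 2 chiral); N3 trans, Br cis.
Of these, 2 lack any improper symmetry element and so occur as enantiomeric pairs, giving 6 + 2 = 8 stereoisomers in total.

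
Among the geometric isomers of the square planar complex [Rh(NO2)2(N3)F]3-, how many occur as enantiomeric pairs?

0

A square has two trans pairs of vertices; adjacent vertices are cis.
The distinct arrangements are (2 in all): NO2 cis; NO2 trans.
Each arrangement has an internal mirror plane or centre of symmetry, so none is chiral.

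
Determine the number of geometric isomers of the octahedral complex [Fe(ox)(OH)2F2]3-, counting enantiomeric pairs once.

3

Each ox is bidentate and must span two cis positions.
Working through the distinct placements yields 3 geometric isomers: OH cis, F trans; OH cis, F cis (chiral); OH trans, F cis.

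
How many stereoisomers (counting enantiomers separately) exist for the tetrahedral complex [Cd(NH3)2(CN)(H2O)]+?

1

In a tetrahedral complex all four positions are equivalent and every pair of ligands is adjacent — there is no cis/trans distinction.
Only one geometric arrangement is possible.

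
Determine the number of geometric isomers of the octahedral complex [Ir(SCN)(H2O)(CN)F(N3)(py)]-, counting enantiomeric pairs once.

15

An octahedron has six vertices in three trans pairs; every non-trans pair is cis.
Systematic enumeration (placing each ligand type in turn and discarding arrangements equivalent by rotation or reflection) gives 15 geometric isomers.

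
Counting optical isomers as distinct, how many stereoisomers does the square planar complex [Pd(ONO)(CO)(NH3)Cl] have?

3

In a square planar complex each vertex has one trans partner and two cis neighbours.
Systematic placement gives 3 geometric isomers: (CO/NH3 trans, Cl/ONO trans); (CO/ONO trans, Cl/NH3 trans); (CO/Cl trans, NH3/ONO trans).
Each arrangement has an internal mirror plane or centre of symmetry, so none is chiral.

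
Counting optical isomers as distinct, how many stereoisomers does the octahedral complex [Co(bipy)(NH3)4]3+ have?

1

Each bipy is bidentate and must span two cis positions.
Only one geometric arrangement is possible.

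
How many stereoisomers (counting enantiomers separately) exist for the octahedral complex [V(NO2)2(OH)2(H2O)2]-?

An octahedron has six vertices in three trans pairs; every non-trans pair is cis.
There are 5 geometric isomers: NO2 trans, OH trans, H2O trans; NO2 cis, OH cis, H2O trans; NO2 cis, OH trans, H2O cis; NO2 cis, OH cis, H2O cis (chiral); NO2 trans, OH cis, H2O cis.
One of these lacks any improper symmetry element and so occurs as an enantiomeric pair, giving 5 + 1 = 6 stereoisomers in total.

6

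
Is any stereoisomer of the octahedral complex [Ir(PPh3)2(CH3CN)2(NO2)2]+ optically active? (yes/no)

The six octahedral sites form three mutually perpendicular trans pairs.
Systematic placement gives 5 geometric isomers: PPh3 trans, CH3CN trans, NO2 trans; PPh3 cis, CH3CN trans, NO2 cis; PPh3 trans, CH3CN cis, NO2 cis; PPh3 cis, CH3CN cis, NO2 cis (chiral); PPh3 cis, CH3CN cis, NO2 trans.
One of these lacks any improper symmetry element and so occurs as an enantiomeric pair, giving 5 + 1 = 6 stereoisomers in total.

yes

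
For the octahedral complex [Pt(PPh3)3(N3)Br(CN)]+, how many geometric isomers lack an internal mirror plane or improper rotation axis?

An octahedron has six vertices in three trans pairs; every non-trans pair is cis.
Working through the distinct placements yields 4 geometric isomers: PPh3 mer (3 arrangements); PPh3 fac (chiral).
One of these lacks any improper symmetry element and so occurs as an enantiomeric pair, giving 4 + 1 = 5 stereoisomers in total.

1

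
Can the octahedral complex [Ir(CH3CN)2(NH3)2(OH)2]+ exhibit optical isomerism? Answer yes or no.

yes

The six octahedral sites form three mutually perpendicular trans pairs.
Systematic placement gives 5 geometric isomers: CH3CN trans, NH3 trans, OH trans; CH3CN trans, NH3 cis, OH cis; CH3CN cis, NH3 cis, OH trans; CH3CN cis, NH3 cis, OH cis (chiral); CH3CN cis, NH3 trans, OH cis.
One of these lacks any improper symmetry element and so occurs as an enantiomeric pair, giving 5 + 1 = 6 stereoisomers in total.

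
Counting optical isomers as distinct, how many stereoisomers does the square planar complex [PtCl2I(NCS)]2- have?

A square has two trans pairs of vertices; adjacent vertices are cis.
The distinct arrangements are (2 in all): Cl cis; Cl trans.
Each arrangement has an internal mirror plane or centre of symmetry, so none is chiral.

2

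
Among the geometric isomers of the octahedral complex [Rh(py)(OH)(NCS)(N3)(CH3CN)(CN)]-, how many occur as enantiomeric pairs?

An octahedron has six vertices in three trans pairs; every non-trans pair is cis.
Systematic enumeration (placing each ligand type in turn and discarding arrangements equivalent by rotation or reflection) gives 15 geometric isomers.
Of these, 15 lack any improper symmetry element and so occur as enantiomeric pairs, giving 15 + 15 = 30 stereoisomers in total.

15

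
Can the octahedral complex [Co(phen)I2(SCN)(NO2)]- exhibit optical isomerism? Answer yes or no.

yes

The six octahedral sites form three mutually perpendicular trans pairs.
Each phen is bidentate and must span two cis positions.
The distinct arrangements are (4 in all): I trans; I cis (3 arrangements, 2 chiral).
Of these, 2 lack any improper symmetry element and so occur as enantiomeric pairs, giving 4 + 2 = 6 stereoisomers in total.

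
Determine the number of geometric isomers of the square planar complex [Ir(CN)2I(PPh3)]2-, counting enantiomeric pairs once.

2

In a square planar complex each vertex has one trans partner and two cis neighbours.
There are 2 geometric isomers: CN cis; CN trans.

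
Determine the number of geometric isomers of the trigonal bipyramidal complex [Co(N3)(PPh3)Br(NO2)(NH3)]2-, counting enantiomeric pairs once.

10

Systematic enumeration (placing each ligand type in turn and discarding arrangements equivalent by rotation or reflection) gives 10 geometric isomers.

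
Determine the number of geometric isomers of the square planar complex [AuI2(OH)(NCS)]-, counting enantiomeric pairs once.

2

Working through the distinct placements yields 2 geometric isomers: I cis; I trans.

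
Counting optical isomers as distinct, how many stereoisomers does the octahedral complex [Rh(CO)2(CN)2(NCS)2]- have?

6

An octahedron has six vertices in three trans pairs; every non-trans pair is cis.
There are 5 geometric isomers: CO trans, CN trans, NCS trans; CO cis, CN trans, NCS cis; CO cis, CN cis, NCS trans; CO cis, CN cis, NCS cis (chiral); CO trans, CN cis, NCS cis.
One of these lacks any improper symmetry element and so occurs as an enantiomeric pair, giving 5 + 1 = 6 stereoisomers in total.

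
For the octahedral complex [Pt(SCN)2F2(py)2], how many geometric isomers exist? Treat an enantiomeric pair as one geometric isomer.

Systematic placement gives 5 geometric isomers: SCN trans, F trans, py trans; SCN cis, F trans, py cis; SCN cis, F cis, py trans; SCN cis, F cis, py cis (chiral); SCN trans, F cis, py cis.

5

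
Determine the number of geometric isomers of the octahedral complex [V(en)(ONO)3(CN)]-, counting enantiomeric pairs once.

Each en is bidentate and must span two cis positions.
Systematic placement gives 2 geometric isomers: ONO fac; ONO mer.

2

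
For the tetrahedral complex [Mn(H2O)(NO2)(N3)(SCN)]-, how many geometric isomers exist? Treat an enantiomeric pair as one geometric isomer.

1

All four vertices of a tetrahedron are equivalent and mutually adjacent, so cis/trans isomerism cannot arise.
Only one geometric arrangement is possible; it has no improper symmetry element, so it exists as a pair of enantiomers (2 stereoisomers).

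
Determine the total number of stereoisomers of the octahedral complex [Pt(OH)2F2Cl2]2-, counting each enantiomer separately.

The distinct arrangements are (5 in all): OH trans, F trans, Cl trans; OH cis, F cis, Cl trans; OH trans, F cis, Cl cis; OH cis, F cis, Cl cis (chiral); OH cis, F trans, Cl cis.
One of these lacks any improper symmetry element and so occurs as an enantiomeric pair, giving 5 + 1 = 6 stereoisomers in total.

6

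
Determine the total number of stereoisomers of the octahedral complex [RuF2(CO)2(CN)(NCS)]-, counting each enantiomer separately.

The six octahedral sites form three mutually perpendicular trans pairs.
There are 6 geometric isomers: F cis, CO cis (3 arrangements, 2 chiral); F trans, CO cis; F cis, CO trans; F trans, CO trans.
Of these, 2 lack any improper symmetry element and so occur as enantiomeric pairs, giving 6 + 2 = 8 stereoisomers in total.

8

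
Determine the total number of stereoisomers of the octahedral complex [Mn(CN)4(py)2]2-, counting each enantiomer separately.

In an octahedral complex each vertex has one trans partner and four cis neighbours.
Working through the distinct placements yields 2 geometric isomers: py trans; py cis.
Each arrangement has an internal mirror plane or centre of symmetry, so none is chiral.

2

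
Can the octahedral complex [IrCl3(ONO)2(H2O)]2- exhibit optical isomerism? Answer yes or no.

In an octahedral complex each vertex has one trans partner and four cis neighbours.
Working through the distinct placements yields 3 geometric isomers: Cl mer, ONO trans; Cl mer, ONO cis; Cl fac, ONO cis.
Each arrangement has an internal mirror plane or centre of symmetry, so none is chiral.

no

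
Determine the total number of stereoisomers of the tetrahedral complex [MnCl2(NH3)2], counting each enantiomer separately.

In a tetrahedral complex all four positions are equivalent and every pair of ligands is adjacent — there is no cis/trans distinction.
Only one geometric arrangement is possible.

1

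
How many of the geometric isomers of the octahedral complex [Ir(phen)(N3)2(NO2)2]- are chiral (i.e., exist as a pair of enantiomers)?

1

In an octahedral complex each vertex has one trans partner and four cis neighbours.
Each phen is bidentate and must span two cis positions.
Systematic placement gives 3 geometric isomers: N3 trans, NO2 cis; N3 cis, NO2 cis (chiral); N3 cis, NO2 trans.
One of these lacks any improper symmetry element and so occurs as an enantiomeric pair, giving 3 + 1 = 4 stereoisomers in total.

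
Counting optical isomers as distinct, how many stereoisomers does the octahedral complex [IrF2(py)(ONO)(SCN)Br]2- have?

15

The six octahedral sites form three mutually perpendicular trans pairs.
Placing the ligands in turn and identifying arrangements related by rotation or reflection leaves 9 distinct geometric isomers.
Of these, 6 lack any improper symmetry element and so occur as enantiomeric pairs, giving 9 + 6 = 15 stereoisomers in total.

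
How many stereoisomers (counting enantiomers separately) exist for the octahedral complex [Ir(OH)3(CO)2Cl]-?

3

In an octahedral complex each vertex has one trans partner and four cis neighbours.
Working through the distinct placements yields 3 geometric isomers: OH mer, CO trans; OH mer, CO cis; OH fac, CO cis.
Each arrangement has an internal mirror plane or centre of symmetry, so none is chiral.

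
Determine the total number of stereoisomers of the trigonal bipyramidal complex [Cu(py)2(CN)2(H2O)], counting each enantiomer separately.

A trigonal bipyramid has two axial and three equatorial sites, which are chemically inequivalent.
Exhaustive case analysis gives 5 geometric isomers.
One of these lacks any improper symmetry element and so occurs as an enantiomeric pair, giving 5 + 1 = 6 stereoisomers in total.

6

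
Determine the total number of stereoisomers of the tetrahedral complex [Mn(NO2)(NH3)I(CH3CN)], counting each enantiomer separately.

Only one geometric arrangement is possible; it has no improper symmetry element, so it exists as a pair of enantiomers (2 stereoisomers).

2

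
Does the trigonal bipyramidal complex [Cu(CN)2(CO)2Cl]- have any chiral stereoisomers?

In a trigonal bipyramid the two axial positions differ from the three equatorial ones.
Placing the ligands in turn and identifying arrangements related by rotation or reflection leaves 5 distinct geometric isomers.
One of these lacks any improper symmetry element and so occurs as an enantiomeric pair, giving 5 + 1 = 6 stereoisomers in total.

yes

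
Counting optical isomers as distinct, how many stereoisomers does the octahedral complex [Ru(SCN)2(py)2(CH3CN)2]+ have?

6

Working through the distinct placements yields 5 geometric isomers: SCN trans, py trans, CH3CN trans; SCN cis, py cis, CH3CN trans; SCN cis, py trans, CH3CN cis; SCN cis, py cis, CH3CN cis (chiral); SCN trans, py cis, CH3CN cis.
One of these lacks any improper symmetry element and so occurs as an enantiomeric pair, giving 5 + 1 = 6 stereoisomers in total.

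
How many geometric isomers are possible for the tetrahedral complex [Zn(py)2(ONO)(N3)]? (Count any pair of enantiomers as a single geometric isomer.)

Only one geometric arrangement is possible.

1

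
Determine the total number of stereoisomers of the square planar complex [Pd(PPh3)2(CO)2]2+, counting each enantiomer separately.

2

A square has two trans pairs of vertices; adjacent vertices are cis.
There are 2 geometric isomers: PPh3 cis; PPh3 trans.
Each arrangement has an internal mirror plane or centre of symmetry, so none is chiral.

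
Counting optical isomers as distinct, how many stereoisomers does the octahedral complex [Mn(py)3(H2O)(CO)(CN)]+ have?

5

Working through the distinct placements yields 4 geometric isomers: py mer (3 arrangements); py fac (chiral).
One of these lacks any improper symmetry element and so occurs as an enantiomeric pair, giving 4 + 1 = 5 stereoisomers in total.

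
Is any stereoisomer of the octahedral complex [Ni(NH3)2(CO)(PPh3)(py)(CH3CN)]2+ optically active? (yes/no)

In an octahedral complex each vertex has one trans partner and four cis neighbours.
Exhaustive case analysis gives 9 geometric isomers.
Of these, 6 lack any improper symmetry element and so occur as enantiomeric pairs, giving 9 + 6 = 15 stereoisomers in total.

yes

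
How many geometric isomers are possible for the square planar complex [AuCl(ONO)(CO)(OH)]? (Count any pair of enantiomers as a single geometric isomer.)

3

A square has two trans pairs of vertices; adjacent vertices are cis.
Working through the distinct placements yields 3 geometric isomers: (CO/OH trans, Cl/ONO trans); (CO/ONO trans, Cl/OH trans); (CO/Cl trans, OH/ONO trans).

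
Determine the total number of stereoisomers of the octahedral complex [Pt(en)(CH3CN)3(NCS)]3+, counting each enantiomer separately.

2

The six octahedral sites form three mutually perpendicular trans pairs.
Each en is bidentate and must span two cis positions.
Working through the distinct placements yields 2 geometric isomers: CH3CN mer; CH3CN fac.
Each arrangement has an internal mirror plane or centre of symmetry, so none is chiral.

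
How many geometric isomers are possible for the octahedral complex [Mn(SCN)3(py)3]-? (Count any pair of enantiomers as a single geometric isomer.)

An octahedron has six vertices in three trans pairs; every non-trans pair is cis.
Systematic placement gives 2 geometric isomers: SCN mer; SCN fac.

2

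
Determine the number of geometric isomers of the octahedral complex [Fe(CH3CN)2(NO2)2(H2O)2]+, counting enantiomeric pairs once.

5

The six octahedral sites form three mutually perpendicular trans pairs.
Systematic placement gives 5 geometric isomers: CH3CN trans, NO2 trans, H2O trans; CH3CN trans, NO2 cis, H2O cis; CH3CN cis, NO2 trans, H2O cis; CH3CN cis, NO2 cis, H2O cis (chiral); CH3CN cis, NO2 cis, H2O trans.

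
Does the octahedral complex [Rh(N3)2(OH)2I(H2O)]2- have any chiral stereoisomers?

The six octahedral sites form three mutually perpendicular trans pairs.
Systematic placement gives 6 geometric isomers: N3 trans, OH trans; N3 cis, OH cis (3 arrangements, 2 chiral); N3 cis, OH trans; N3 trans, OH cis.
Of these, 2 lack any improper symmetry element and so occur as enantiomeric pairs, giving 6 + 2 = 8 stereoisomers in total.

yes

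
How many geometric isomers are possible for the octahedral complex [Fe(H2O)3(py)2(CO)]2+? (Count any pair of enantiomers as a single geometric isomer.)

In an octahedral complex each vertex has one trans partner and four cis neighbours.
Working through the distinct placements yields 3 geometric isomers: H2O mer, py trans; H2O fac, py cis; H2O mer, py cis.

3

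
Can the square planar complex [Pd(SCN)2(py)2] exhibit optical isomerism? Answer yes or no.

no

The distinct arrangements are (2 in all): SCN cis; SCN trans.
Each arrangement has an internal mirror plane or centre of symmetry, so none is chiral.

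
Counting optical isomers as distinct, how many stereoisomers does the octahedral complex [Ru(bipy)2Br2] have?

3

The six octahedral sites form three mutually perpendicular trans pairs.
Each bipy is bidentate and must span two cis positions.
The distinct arrangements are (2 in all): Br trans; Br cis (chiral).
One of these lacks any improper symmetry element and so occurs as an enantiomeric pair, giving 2 + 1 = 3 stereoisomers in total.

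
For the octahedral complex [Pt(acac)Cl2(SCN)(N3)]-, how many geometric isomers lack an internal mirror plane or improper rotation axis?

An octahedron has six vertices in three trans pairs; every non-trans pair is cis.
Each acac is bidentate and must span two cis positions.
There are 4 geometric isomers: Cl trans; Cl cis (3 arrangements, 2 chiral).
Of these, 2 lack any improper symmetry element and so occur as enantiomeric pairs, giving 4 + 2 = 6 stereoisomers in total.

2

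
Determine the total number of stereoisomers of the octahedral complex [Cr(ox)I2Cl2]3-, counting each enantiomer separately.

4

Each ox is bidentate and must span two cis positions.
There are 3 geometric isomers: I cis, Cl trans; I cis, Cl cis (chiral); I trans, Cl cis.
One of these lacks any improper symmetry element and so occurs as an enantiomeric pair, giving 3 + 1 = 4 stereoisomers in total.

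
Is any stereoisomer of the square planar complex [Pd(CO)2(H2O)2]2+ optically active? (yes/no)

In a square planar complex each vertex has one trans partner and two cis neighbours.
Systematic placement gives 2 geometric isomers: CO cis; CO trans.
Each arrangement has an internal mirror plane or centre of symmetry, so none is chiral.

no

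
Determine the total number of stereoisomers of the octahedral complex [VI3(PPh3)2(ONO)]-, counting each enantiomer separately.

An octahedron has six vertices in three trans pairs; every non-trans pair is cis.
The distinct arrangements are (3 in all): I mer, PPh3 trans; I mer, PPh3 cis; I fac, PPh3 cis.
Each arrangement has an internal mirror plane or centre of symmetry, so none is chiral.

3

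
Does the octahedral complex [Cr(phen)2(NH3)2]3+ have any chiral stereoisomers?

An octahedron has six vertices in three trans pairs; every non-trans pair is cis.
Each phen is bidentate and must span two cis positions.
Working through the distinct placements yields 2 geometric isomers: NH3 trans; NH3 cis (chiral).
One of these lacks any improper symmetry element and so occurs as an enantiomeric pair, giving 2 + 1 = 3 stereoisomers in total.

yes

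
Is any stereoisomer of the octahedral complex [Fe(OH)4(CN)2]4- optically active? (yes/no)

no

An octahedron has six vertices in three trans pairs; every non-trans pair is cis.
The distinct arrangements are (2 in all): CN trans; CN cis.
Each arrangement has an internal mirror plane or centre of symmetry, so none is chiral.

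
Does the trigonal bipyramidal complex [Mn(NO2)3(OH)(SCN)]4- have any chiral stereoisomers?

A trigonal bipyramid has two axial and three equatorial sites, which are chemically inequivalent.
There are 4 geometric isomers: OH equatorial, SCN equatorial; OH axial, SCN equatorial; OH equatorial, SCN axial; OH axial, SCN axial.
Each arrangement has an internal mirror plane or centre of symmetry, so none is chiral.

no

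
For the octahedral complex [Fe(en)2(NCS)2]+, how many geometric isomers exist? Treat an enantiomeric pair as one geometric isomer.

Each en is bidentate and must span two cis positions.
The distinct arrangements are (2 in all): NCS trans; NCS cis (chiral).

2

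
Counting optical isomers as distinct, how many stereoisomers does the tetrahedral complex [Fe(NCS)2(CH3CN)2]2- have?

All four vertices of a tetrahedron are equivalent and mutually adjacent, so cis/trans isomerism cannot arise.
Only one geometric arrangement is possible.

1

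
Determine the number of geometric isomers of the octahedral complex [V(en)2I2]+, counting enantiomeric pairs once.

An octahedron has six vertices in three trans pairs; every non-trans pair is cis.
Each en is bidentate and must span two cis positions.
There are 2 geometric isomers: I trans; I cis (chiral).

2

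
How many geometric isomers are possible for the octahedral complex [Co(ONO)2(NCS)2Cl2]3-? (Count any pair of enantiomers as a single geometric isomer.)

5

The six octahedral sites form three mutually perpendicular trans pairs.
Working through the distinct placements yields 5 geometric isomers: ONO trans, NCS trans, Cl trans; ONO cis, NCS cis, Cl trans; ONO trans, NCS cis, Cl cis; ONO cis, NCS cis, Cl cis (chiral); ONO cis, NCS trans, Cl cis.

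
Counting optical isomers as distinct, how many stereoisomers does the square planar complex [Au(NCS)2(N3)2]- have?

2

The distinct arrangements are (2 in all): NCS cis; NCS trans.
Each arrangement has an internal mirror plane or centre of symmetry, so none is chiral.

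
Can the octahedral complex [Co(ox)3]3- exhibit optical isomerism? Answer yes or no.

In an octahedral complex each vertex has one trans partner and four cis neighbours.
Each ox is bidentate and must span two cis positions.
Only one geometric arrangement is possible; it has no improper symmetry element, so it exists as a pair of enantiomers (2 stereoisomers).

yes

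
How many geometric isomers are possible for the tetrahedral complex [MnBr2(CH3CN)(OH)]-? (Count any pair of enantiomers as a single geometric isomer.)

1

All four vertices of a tetrahedron are equivalent and mutually adjacent, so cis/trans isomerism cannot arise.
Only one geometric arrangement is possible.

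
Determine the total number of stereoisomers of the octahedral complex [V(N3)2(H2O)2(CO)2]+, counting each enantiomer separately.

There are 5 geometric isomers: N3 trans, H2O trans, CO trans; N3 cis, H2O cis, CO trans; N3 trans, H2O cis, CO cis; N3 cis, H2O cis, CO cis (chiral); N3 cis, H2O trans, CO cis.
One of these lacks any improper symmetry element and so occurs as an enantiomeric pair, giving 5 + 1 = 6 stereoisomers in total.

6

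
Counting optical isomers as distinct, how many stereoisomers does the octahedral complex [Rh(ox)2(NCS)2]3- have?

An octahedron has six vertices in three trans pairs; every non-trans pair is cis.
Each ox is bidentate and must span two cis positions.
The distinct arrangements are (2 in all): NCS trans; NCS cis (chiral).
One of these lacks any improper symmetry element and so occurs as an enantiomeric pair, giving 2 + 1 = 3 stereoisomers in total.

3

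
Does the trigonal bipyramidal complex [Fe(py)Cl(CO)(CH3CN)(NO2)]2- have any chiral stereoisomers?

yes

A trigonal bipyramid has two axial and three equatorial sites, which are chemically inequivalent.
Systematic enumeration (placing each ligand type in turn and discarding arrangements equivalent by rotation or reflection) gives 10 geometric isomers.
Of these, 10 lack any improper symmetry element and so occur as enantiomeric pairs, giving 10 + 10 = 20 stereoisomers in total.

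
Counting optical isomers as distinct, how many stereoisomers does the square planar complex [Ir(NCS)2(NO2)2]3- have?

2

In a square planar complex each vertex has one trans partner and two cis neighbours.
The distinct arrangements are (2 in all): NCS cis; NCS trans.
Each arrangement has an internal mirror plane or centre of symmetry, so none is chiral.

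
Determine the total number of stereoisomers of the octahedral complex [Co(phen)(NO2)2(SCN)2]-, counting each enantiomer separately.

The six octahedral sites form three mutually perpendicular trans pairs.
Each phen is bidentate and must span two cis positions.
The distinct arrangements are (3 in all): NO2 trans, SCN cis; NO2 cis, SCN cis (chiral); NO2 cis, SCN trans.
One of these lacks any improper symmetry element and so occurs as an enantiomeric pair, giving 3 + 1 = 4 stereoisomers in total.

4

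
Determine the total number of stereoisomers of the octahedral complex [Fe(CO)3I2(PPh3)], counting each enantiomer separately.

The six octahedral sites form three mutually perpendicular trans pairs.
Systematic placement gives 3 geometric isomers: CO mer, I cis; CO mer, I trans; CO fac, I cis.
Each arrangement has an internal mirror plane or centre of symmetry, so none is chiral.

3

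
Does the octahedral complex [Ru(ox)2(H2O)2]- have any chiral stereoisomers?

Each ox is bidentate and must span two cis positions.
The distinct arrangements are (2 in all): H2O trans; H2O cis (chiral).
One of these lacks any improper symmetry element and so occurs as an enantiomeric pair, giving 2 + 1 = 3 stereoisomers in total.

yes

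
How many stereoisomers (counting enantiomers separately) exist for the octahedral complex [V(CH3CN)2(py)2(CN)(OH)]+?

Systematic placement gives 6 geometric isomers: CH3CN trans, py trans; CH3CN trans, py cis; CH3CN cis, py trans; CH3CN cis, py cis (3 arrangements, 2 chiral).
Of these, 2 lack any improper symmetry element and so occur as enantiomeric pairs, giving 6 + 2 = 8 stereoisomers in total.

8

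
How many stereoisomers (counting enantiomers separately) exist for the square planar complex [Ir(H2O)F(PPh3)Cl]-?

3

A square has two trans pairs of vertices; adjacent vertices are cis.
Working through the distinct placements yields 3 geometric isomers: (Cl/H2O trans, F/PPh3 trans); (Cl/PPh3 trans, F/H2O trans); (Cl/F trans, H2O/PPh3 trans).
Each arrangement has an internal mirror plane or centre of symmetry, so none is chiral.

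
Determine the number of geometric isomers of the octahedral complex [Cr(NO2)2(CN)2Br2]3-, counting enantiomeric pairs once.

In an octahedral complex each vertex has one trans partner and four cis neighbours.
The distinct arrangements are (5 in all): NO2 trans, CN trans, Br trans; NO2 cis, CN cis, Br trans; NO2 trans, CN cis, Br cis; NO2 cis, CN cis, Br cis (chiral); NO2 cis, CN trans, Br cis.

5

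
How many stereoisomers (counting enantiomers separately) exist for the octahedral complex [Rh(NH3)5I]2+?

Only one geometric arrangement is possible.

1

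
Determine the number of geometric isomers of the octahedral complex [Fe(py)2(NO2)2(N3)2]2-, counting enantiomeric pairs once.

5

In an octahedral complex each vertex has one trans partner and four cis neighbours.
Systematic placement gives 5 geometric isomers: py trans, NO2 trans, N3 trans; py cis, NO2 cis, N3 trans; py trans, NO2 cis, N3 cis; py cis, NO2 cis, N3 cis (chiral); py cis, NO2 trans, N3 cis.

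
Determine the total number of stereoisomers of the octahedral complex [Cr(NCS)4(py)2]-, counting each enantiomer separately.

2

The six octahedral sites form three mutually perpendicular trans pairs.
Working through the distinct placements yields 2 geometric isomers: py trans; py cis.
Each arrangement has an internal mirror plane or centre of symmetry, so none is chiral.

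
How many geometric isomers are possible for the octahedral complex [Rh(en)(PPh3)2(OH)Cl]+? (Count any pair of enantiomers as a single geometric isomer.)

Each en is bidentate and must span two cis positions.
Systematic placement gives 4 geometric isomers: PPh3 cis (3 arrangements, 2 chiral); PPh3 trans.

4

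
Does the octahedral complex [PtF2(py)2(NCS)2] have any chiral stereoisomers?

yes

The six octahedral sites form three mutually perpendicular trans pairs.
There are 5 geometric isomers: F trans, py trans, NCS trans; F trans, py cis, NCS cis; F cis, py trans, NCS cis; F cis, py cis, NCS cis (chiral); F cis, py cis, NCS trans.
One of these lacks any improper symmetry element and so occurs as an enantiomeric pair, giving 5 + 1 = 6 stereoisomers in total.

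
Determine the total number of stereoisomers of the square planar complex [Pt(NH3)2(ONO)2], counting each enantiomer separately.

2

In a square planar complex each vertex has one trans partner and two cis neighbours.
Working through the distinct placements yields 2 geometric isomers: NH3 cis; NH3 trans.
Each arrangement has an internal mirror plane or centre of symmetry, so none is chiral.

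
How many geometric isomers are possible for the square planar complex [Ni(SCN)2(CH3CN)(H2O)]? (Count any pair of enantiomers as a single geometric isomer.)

2

A square has two trans pairs of vertices; adjacent vertices are cis.
The distinct arrangements are (2 in all): SCN cis; SCN trans.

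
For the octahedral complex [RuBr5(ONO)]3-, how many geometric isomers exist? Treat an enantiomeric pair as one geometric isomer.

1

The six octahedral sites form three mutually perpendicular trans pairs.
Only one geometric arrangement is possible.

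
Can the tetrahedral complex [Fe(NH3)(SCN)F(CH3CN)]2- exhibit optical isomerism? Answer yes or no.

In a tetrahedral complex all four positions are equivalent and every pair of ligands is adjacent — there is no cis/trans distinction.
Only one geometric arrangement is possible; it has no improper symmetry element, so it exists as a pair of enantiomers (2 stereoisomers).

yes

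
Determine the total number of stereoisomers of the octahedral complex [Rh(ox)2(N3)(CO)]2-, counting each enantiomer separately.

An octahedron has six vertices in three trans pairs; every non-trans pair is cis.
Each ox is bidentate and must span two cis positions.
Systematic placement gives 2 geometric isomers: N3 and CO mutually trans; N3 and CO mutually cis (chiral).
One of these lacks any improper symmetry element and so occurs as an enantiomeric pair, giving 2 + 1 = 3 stereoisomers in total.

3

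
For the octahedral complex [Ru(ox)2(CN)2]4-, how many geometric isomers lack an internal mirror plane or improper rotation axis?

1

Each ox is bidentate and must span two cis positions.
There are 2 geometric isomers: CN trans; CN cis (chiral).
One of these lacks any improper symmetry element and so occurs as an enantiomeric pair, giving 2 + 1 = 3 stereoisomers in total.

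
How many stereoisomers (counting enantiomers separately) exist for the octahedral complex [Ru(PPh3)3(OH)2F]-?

3

Systematic placement gives 3 geometric isomers: PPh3 mer, OH cis; PPh3 mer, OH trans; PPh3 fac, OH cis.
Each arrangement has an internal mirror plane or centre of symmetry, so none is chiral.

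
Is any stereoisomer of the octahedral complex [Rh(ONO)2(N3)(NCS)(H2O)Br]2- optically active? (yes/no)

Placing the ligands in turn and identifying arrangements related by rotation or reflection leaves 9 distinct geometric isomers.
Of these, 6 lack any improper symmetry element and so occur as enantiomeric pairs, giving 9 + 6 = 15 stereoisomers in total.

yes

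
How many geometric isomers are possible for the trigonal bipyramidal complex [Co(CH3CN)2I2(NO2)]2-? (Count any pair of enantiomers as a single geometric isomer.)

A trigonal bipyramid has two axial and three equatorial sites, which are chemically inequivalent.
Systematic enumeration (placing each ligand type in turn and discarding arrangements equivalent by rotation or reflection) gives 5 geometric isomers.

5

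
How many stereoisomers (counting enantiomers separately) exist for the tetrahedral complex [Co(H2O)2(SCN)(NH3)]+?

1

All four vertices of a tetrahedron are equivalent and mutually adjacent, so cis/trans isomerism cannot arise.
Only one geometric arrangement is possible.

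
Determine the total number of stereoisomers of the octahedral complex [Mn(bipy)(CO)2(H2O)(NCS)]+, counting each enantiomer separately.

6

The six octahedral sites form three mutually perpendicular trans pairs.
Each bipy is bidentate and must span two cis positions.
Working through the distinct placements yields 4 geometric isomers: CO trans; CO cis (3 arrangements, 2 chiral).
Of these, 2 lack any improper symmetry element and so occur as enantiomeric pairs, giving 4 + 2 = 6 stereoisomers in total.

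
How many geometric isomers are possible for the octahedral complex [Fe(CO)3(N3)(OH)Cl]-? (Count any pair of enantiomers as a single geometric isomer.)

4

An octahedron has six vertices in three trans pairs; every non-trans pair is cis.
There are 4 geometric isomers: CO mer (3 arrangements); CO fac (chiral).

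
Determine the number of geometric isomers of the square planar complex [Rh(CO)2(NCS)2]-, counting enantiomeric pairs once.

2

A square has two trans pairs of vertices; adjacent vertices are cis.
Systematic placement gives 2 geometric isomers: CO cis; CO trans.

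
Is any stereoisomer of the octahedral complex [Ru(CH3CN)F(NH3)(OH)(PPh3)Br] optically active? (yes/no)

yes

The six octahedral sites form three mutually perpendicular trans pairs.
Systematic enumeration (placing each ligand type in turn and discarding arrangements equivalent by rotation or reflection) gives 15 geometric isomers.
Of these, 15 lack any improper symmetry element and so occur as enantiomeric pairs, giving 15 + 15 = 30 stereoisomers in total.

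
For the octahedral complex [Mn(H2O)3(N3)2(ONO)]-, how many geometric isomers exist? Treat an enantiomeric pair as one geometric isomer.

3

There are 3 geometric isomers: H2O mer, N3 cis; H2O mer, N3 trans; H2O fac, N3 cis.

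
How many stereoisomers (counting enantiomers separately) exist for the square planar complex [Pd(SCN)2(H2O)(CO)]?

In a square planar complex each vertex has one trans partner and two cis neighbours.
There are 2 geometric isomers: SCN cis; SCN trans.
Each arrangement has an internal mirror plane or centre of symmetry, so none is chiral.

2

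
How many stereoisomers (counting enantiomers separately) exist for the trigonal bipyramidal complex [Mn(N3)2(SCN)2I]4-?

A trigonal bipyramid has two axial and three equatorial sites, which are chemically inequivalent.
Systematic enumeration (placing each ligand type in turn and discarding arrangements equivalent by rotation or reflection) gives 5 geometric isomers.
One of these lacks any improper symmetry element and so occurs as an enantiomeric pair, giving 5 + 1 = 6 stereoisomers in total.

6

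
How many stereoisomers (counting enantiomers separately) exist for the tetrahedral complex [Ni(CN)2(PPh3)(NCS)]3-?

In a tetrahedral complex all four positions are equivalent and every pair of ligands is adjacent — there is no cis/trans distinction.
Only one geometric arrangement is possible.

1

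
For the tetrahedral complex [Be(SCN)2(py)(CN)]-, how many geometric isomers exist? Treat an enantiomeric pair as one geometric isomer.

Only one geometric arrangement is possible.

1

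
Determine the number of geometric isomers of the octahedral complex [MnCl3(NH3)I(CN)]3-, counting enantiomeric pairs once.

In an octahedral complex each vertex has one trans partner and four cis neighbours.
The distinct arrangements are (4 in all): Cl mer (3 arrangements); Cl fac (chiral).

4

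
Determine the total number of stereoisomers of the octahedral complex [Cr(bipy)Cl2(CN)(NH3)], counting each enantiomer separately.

6

In an octahedral complex each vertex has one trans partner and four cis neighbours.
Each bipy is bidentate and must span two cis positions.
Systematic placement gives 4 geometric isomers: Cl cis (3 arrangements, 2 chiral); Cl trans.
Of these, 2 lack any improper symmetry element and so occur as enantiomeric pairs, giving 4 + 2 = 6 stereoisomers in total.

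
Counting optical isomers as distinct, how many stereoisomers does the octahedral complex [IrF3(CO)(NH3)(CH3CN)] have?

An octahedron has six vertices in three trans pairs; every non-trans pair is cis.
The distinct arrangements are (4 in all): F mer (3 arrangements); F fac (chiral).
One of these lacks any improper symmetry element and so occurs as an enantiomeric pair, giving 4 + 1 = 5 stereoisomers in total.

5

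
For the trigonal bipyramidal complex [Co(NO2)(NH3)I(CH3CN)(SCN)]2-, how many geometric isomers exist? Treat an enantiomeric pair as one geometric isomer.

In a trigonal bipyramid the two axial positions differ from the three equatorial ones.
Systematic enumeration (placing each ligand type in turn and discarding arrangements equivalent by rotation or reflection) gives 10 geometric isomers.

10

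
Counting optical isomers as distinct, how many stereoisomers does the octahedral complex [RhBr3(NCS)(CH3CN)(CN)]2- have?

An octahedron has six vertices in three trans pairs; every non-trans pair is cis.
There are 4 geometric isomers: Br mer (3 arrangements); Br fac (chiral).
One of these lacks any improper symmetry element and so occurs as an enantiomeric pair, giving 4 + 1 = 5 stereoisomers in total.

5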